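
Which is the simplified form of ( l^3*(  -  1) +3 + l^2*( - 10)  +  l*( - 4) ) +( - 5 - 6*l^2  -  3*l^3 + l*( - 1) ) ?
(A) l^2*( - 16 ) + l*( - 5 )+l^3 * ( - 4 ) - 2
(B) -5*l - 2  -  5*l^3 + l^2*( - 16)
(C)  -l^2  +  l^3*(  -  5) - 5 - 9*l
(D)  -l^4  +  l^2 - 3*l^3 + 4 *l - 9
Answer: A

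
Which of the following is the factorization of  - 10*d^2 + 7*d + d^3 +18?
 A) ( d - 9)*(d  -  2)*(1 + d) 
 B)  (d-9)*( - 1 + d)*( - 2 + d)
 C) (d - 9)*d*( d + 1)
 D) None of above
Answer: A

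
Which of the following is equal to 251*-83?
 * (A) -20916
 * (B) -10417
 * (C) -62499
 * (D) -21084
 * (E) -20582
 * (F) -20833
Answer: F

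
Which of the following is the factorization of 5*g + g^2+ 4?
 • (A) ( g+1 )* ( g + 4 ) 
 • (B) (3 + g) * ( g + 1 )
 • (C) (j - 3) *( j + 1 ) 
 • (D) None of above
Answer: A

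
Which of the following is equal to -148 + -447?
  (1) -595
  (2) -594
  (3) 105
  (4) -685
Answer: 1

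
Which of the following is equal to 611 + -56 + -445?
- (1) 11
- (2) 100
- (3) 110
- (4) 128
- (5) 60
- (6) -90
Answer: 3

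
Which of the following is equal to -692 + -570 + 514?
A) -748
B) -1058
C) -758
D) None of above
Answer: A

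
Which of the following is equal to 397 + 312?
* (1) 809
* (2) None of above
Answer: 2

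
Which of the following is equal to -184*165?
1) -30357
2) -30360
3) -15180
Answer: 2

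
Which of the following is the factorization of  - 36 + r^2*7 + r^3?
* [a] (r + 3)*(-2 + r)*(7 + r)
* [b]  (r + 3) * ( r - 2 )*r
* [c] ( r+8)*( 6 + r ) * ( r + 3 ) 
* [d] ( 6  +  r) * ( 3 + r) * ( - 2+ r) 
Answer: d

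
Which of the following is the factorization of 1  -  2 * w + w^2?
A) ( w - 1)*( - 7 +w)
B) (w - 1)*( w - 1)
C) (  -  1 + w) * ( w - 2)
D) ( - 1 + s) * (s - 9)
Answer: B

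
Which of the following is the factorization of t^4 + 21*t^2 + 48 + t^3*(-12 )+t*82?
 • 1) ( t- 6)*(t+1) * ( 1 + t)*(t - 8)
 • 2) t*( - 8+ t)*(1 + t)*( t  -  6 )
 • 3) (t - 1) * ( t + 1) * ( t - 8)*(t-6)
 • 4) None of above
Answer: 1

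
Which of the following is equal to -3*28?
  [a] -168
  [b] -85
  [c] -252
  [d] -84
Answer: d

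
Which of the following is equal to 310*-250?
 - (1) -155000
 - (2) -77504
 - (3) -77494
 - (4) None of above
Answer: 4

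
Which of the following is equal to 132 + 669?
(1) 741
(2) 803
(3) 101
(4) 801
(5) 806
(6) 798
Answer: 4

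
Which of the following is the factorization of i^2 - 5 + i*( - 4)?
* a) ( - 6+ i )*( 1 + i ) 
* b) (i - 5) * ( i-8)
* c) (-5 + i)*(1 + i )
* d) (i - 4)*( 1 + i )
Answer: c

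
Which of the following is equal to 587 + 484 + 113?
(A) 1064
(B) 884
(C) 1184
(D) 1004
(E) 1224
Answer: C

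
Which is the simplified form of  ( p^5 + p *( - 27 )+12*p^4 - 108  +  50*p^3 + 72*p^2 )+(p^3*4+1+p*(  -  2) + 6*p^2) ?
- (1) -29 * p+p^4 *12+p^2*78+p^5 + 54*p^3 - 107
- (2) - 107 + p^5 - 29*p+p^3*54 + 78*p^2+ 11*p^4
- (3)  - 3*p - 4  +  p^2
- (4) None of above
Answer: 1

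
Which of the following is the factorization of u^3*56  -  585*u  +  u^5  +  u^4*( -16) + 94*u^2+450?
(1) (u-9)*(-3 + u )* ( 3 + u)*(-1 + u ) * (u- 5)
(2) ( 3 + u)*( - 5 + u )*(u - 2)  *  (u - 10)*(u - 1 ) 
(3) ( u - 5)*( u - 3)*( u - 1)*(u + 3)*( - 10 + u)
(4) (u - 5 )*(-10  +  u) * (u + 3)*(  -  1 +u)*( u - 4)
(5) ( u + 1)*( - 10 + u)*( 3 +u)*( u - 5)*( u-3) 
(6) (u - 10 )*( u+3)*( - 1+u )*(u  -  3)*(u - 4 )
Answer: 3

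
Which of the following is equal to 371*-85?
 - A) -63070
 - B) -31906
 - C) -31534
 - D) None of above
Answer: D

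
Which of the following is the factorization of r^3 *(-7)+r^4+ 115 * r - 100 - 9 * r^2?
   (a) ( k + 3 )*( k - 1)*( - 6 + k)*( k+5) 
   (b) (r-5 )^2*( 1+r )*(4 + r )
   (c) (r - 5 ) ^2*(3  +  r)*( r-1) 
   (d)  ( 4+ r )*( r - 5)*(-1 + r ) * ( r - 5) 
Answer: d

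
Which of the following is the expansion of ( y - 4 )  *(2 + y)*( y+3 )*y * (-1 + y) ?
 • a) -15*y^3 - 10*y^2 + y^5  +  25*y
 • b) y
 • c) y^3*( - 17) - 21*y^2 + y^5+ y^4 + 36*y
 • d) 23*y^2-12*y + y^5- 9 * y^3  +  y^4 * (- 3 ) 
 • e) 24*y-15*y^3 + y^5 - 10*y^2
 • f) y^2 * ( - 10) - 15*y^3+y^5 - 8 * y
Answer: e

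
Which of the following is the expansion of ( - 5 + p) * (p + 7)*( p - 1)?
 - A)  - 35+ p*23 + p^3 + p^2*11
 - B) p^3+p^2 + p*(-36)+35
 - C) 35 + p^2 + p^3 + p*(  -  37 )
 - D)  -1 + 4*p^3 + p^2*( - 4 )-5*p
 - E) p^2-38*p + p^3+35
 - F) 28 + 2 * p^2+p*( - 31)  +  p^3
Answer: C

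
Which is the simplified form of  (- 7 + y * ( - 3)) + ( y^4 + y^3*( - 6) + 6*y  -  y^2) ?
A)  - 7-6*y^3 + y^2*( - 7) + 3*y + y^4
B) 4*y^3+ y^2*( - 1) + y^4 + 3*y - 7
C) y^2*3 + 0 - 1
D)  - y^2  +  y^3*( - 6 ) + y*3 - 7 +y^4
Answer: D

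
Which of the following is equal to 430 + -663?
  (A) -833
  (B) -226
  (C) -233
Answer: C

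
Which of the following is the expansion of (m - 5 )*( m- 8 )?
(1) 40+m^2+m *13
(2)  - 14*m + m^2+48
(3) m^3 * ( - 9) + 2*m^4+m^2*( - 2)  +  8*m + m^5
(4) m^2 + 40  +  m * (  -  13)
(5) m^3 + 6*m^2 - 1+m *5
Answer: 4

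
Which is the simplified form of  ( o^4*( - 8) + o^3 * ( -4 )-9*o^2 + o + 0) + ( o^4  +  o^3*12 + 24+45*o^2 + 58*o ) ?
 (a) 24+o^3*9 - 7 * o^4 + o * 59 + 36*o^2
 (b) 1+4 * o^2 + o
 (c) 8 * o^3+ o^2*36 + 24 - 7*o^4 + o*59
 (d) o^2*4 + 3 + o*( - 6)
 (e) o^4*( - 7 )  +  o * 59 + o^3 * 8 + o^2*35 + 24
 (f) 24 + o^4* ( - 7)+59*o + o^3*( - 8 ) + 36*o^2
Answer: c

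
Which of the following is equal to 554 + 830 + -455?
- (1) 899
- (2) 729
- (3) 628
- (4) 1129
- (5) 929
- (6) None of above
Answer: 5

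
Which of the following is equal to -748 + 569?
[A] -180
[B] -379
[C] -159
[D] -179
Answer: D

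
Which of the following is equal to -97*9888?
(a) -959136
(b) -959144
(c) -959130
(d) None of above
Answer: a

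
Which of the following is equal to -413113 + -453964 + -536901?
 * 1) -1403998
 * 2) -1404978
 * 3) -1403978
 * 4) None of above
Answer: 3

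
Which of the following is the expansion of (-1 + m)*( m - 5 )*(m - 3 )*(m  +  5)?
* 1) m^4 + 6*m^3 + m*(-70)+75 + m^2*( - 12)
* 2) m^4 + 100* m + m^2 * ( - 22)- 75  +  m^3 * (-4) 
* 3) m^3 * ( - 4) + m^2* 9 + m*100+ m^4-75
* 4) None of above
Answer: 2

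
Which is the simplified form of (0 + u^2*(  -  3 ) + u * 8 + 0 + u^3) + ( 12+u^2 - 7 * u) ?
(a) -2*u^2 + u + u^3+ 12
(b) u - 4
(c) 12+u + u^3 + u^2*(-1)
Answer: a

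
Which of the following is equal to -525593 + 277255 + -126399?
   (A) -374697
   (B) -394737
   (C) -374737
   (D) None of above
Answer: C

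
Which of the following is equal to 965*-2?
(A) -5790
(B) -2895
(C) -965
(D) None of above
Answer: D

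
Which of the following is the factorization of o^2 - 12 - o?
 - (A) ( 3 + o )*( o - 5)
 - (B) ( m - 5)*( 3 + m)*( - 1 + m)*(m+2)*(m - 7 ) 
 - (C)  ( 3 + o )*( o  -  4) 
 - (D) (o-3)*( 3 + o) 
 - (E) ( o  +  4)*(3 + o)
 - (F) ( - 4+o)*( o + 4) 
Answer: C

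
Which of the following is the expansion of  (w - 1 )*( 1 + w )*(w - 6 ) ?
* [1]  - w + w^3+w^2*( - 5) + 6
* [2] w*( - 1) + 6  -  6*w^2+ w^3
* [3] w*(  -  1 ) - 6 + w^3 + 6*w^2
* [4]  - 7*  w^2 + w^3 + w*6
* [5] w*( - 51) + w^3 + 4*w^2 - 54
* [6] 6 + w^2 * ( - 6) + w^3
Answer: 2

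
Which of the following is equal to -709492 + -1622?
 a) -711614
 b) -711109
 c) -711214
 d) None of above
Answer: d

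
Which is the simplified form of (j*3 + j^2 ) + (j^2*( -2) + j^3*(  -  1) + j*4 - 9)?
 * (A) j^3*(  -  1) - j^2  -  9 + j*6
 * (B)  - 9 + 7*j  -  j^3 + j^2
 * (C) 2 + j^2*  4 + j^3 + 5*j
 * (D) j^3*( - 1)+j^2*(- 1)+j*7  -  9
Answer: D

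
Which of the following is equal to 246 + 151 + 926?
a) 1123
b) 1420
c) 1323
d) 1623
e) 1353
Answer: c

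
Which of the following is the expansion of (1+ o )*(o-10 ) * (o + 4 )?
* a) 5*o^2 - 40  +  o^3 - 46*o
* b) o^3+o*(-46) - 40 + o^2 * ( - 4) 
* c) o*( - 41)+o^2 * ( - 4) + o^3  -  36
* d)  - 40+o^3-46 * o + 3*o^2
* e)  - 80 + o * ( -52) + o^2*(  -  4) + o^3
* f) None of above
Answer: f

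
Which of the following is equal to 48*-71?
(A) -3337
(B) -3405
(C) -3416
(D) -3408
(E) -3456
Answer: D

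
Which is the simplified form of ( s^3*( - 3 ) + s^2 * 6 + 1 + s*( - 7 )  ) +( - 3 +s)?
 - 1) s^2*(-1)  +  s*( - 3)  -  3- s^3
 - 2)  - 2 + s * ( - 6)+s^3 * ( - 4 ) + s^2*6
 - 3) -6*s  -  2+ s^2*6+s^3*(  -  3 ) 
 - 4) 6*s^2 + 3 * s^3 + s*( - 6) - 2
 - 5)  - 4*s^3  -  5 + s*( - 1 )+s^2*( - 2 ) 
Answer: 3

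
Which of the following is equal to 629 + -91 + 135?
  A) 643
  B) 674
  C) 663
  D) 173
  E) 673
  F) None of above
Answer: E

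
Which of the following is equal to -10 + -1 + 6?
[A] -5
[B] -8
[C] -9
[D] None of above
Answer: A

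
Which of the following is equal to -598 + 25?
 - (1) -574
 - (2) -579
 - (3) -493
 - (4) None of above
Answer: 4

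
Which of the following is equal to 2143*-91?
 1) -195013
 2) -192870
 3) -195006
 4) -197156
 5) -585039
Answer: 1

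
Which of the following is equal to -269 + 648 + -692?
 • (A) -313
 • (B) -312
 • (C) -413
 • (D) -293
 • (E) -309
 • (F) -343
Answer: A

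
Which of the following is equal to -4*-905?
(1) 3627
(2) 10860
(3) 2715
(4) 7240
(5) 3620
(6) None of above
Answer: 5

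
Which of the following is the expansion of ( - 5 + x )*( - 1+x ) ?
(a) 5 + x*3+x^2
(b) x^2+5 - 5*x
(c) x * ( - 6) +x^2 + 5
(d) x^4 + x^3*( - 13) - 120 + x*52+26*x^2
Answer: c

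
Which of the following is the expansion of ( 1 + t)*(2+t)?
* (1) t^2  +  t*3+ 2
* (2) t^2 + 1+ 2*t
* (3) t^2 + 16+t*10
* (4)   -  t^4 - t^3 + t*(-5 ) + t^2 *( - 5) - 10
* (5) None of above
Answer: 1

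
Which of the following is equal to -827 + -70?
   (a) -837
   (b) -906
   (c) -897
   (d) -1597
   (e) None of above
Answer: c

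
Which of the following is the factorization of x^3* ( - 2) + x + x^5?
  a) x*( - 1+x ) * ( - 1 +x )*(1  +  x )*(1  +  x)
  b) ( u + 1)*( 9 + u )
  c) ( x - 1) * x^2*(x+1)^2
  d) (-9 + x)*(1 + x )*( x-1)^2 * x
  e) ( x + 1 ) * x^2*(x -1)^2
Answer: a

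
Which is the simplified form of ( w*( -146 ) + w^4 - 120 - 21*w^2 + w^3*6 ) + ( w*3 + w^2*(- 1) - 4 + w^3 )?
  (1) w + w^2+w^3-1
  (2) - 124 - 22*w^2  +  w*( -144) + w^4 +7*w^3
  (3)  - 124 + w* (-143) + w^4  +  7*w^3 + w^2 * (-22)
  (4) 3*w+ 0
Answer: 3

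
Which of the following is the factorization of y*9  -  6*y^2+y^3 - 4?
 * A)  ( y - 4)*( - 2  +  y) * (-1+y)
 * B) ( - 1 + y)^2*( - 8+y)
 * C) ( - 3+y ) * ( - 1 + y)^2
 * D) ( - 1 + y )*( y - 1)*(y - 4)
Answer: D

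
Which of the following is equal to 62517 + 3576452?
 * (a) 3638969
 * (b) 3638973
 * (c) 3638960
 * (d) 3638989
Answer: a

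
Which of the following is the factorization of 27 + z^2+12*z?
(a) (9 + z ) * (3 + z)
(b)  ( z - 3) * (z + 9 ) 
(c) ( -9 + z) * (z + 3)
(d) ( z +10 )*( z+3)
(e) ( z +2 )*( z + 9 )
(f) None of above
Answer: a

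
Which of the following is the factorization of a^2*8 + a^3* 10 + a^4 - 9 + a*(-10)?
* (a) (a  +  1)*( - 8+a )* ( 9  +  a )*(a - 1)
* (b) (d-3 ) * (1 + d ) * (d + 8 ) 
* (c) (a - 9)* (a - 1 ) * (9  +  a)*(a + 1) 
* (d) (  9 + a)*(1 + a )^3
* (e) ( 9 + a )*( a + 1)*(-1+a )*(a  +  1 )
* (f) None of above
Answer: e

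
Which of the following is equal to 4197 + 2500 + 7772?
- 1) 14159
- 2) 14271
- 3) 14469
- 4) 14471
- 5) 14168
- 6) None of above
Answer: 3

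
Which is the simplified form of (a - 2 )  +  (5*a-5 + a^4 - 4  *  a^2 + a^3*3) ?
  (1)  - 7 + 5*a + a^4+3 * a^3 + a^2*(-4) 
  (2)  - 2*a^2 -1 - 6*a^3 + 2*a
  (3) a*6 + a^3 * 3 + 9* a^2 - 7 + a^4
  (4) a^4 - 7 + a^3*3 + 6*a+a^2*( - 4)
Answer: 4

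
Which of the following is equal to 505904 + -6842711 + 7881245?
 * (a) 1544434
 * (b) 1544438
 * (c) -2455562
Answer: b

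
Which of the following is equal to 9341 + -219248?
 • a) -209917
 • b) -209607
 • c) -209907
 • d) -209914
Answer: c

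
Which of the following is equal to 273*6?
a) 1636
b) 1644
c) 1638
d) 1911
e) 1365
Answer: c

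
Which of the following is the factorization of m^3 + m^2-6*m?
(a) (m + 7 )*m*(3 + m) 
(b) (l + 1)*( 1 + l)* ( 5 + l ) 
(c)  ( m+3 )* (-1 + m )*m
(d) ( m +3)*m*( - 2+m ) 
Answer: d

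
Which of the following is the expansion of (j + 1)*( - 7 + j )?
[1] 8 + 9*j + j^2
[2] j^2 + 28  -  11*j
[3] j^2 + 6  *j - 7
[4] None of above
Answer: 4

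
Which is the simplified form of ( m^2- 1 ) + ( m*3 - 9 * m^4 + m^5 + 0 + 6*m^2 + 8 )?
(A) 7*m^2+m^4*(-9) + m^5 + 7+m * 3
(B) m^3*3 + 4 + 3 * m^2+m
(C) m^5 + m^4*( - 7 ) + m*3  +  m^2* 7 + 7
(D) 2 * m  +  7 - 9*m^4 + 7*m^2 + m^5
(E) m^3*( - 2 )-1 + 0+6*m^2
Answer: A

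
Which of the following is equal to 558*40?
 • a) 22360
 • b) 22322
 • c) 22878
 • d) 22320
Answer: d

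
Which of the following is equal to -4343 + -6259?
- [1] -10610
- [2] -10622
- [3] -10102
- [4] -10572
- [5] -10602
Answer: 5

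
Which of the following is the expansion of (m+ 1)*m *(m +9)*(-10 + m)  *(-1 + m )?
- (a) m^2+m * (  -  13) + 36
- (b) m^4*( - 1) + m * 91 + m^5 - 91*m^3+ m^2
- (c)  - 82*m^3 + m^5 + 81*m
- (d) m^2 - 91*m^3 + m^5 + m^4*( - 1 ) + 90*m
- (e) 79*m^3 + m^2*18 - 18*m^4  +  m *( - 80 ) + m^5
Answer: d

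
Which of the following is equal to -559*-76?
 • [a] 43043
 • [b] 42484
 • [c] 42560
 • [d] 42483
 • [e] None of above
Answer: b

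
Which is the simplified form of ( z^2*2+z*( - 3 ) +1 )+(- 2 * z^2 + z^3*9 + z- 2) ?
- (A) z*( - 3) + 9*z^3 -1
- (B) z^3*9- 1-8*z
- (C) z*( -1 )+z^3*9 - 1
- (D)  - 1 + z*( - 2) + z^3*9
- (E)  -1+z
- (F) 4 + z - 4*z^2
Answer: D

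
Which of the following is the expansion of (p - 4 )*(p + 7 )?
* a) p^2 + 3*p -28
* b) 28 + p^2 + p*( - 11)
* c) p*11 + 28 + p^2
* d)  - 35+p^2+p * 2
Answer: a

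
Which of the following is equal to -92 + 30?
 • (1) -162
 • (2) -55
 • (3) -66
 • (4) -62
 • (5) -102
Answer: 4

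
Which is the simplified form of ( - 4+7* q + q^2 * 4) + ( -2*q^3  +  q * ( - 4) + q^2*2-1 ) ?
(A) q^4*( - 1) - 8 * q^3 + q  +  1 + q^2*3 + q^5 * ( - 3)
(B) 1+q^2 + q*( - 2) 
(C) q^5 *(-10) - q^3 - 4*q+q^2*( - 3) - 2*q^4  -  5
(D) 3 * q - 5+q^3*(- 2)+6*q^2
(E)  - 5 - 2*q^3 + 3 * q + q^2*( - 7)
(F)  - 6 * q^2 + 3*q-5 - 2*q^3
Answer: D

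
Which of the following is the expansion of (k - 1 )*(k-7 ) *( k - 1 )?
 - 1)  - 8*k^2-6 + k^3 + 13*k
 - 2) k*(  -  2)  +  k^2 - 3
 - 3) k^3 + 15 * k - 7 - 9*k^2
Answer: 3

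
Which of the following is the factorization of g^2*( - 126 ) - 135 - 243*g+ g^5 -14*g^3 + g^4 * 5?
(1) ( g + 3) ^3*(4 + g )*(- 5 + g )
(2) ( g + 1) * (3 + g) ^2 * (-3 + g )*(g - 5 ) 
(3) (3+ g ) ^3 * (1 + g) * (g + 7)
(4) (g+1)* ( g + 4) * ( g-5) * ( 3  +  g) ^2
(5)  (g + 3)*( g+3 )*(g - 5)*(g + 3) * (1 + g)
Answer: 5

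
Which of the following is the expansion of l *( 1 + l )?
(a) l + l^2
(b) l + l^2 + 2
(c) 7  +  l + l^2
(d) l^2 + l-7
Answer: a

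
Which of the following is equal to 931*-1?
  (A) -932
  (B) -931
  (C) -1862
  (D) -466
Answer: B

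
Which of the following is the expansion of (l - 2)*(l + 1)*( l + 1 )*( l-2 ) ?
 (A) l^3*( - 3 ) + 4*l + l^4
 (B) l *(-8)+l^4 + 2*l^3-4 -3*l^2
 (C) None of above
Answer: C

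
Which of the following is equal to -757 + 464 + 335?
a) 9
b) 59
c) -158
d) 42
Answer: d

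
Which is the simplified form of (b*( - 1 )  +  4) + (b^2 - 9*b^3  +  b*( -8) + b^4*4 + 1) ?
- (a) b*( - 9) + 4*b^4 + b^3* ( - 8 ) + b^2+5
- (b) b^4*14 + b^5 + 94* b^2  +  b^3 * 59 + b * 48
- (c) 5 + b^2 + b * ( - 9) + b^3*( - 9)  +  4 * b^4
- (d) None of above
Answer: c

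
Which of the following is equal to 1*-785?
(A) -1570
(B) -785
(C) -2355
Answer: B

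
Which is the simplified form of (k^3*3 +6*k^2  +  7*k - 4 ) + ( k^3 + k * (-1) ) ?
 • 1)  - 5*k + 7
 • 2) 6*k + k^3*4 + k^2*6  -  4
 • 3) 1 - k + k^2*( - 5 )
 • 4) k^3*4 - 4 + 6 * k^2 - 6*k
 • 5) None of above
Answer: 2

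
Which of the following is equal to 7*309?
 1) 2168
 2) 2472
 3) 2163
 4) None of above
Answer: 3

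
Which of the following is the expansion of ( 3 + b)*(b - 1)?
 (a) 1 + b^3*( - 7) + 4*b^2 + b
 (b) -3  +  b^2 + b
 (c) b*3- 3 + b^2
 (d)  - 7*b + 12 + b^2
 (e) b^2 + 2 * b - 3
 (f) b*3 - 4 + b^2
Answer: e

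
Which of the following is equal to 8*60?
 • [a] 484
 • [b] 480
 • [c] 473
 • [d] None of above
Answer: b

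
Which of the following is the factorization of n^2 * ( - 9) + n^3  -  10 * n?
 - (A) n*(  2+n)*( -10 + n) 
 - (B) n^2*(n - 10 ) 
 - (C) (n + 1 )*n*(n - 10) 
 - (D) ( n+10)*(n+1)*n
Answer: C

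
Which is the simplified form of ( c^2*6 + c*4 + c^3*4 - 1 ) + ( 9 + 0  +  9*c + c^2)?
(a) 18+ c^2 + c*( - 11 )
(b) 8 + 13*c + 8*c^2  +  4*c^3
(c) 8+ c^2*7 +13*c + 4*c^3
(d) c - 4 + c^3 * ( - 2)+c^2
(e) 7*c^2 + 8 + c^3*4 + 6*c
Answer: c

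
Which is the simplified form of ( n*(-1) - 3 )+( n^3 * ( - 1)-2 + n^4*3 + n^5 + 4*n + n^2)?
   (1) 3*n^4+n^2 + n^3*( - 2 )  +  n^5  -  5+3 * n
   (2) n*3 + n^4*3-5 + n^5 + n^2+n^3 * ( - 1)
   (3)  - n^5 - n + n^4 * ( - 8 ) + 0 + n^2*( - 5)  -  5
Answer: 2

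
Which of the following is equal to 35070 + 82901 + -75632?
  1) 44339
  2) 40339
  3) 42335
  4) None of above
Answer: 4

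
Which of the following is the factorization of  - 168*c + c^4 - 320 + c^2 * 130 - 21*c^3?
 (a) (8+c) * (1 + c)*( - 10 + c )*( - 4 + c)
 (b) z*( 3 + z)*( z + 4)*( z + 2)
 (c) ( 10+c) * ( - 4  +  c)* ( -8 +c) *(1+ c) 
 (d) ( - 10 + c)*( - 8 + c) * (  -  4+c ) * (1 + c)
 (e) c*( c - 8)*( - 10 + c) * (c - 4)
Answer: d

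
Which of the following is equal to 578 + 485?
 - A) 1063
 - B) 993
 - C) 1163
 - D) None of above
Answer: A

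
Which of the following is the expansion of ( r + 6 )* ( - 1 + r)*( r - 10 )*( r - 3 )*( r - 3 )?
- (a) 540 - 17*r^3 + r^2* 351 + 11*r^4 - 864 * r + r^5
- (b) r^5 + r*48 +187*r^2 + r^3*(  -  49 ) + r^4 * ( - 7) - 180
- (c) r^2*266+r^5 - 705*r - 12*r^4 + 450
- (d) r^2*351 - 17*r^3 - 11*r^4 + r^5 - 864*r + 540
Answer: d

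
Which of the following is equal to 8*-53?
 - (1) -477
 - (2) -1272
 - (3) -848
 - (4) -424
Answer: 4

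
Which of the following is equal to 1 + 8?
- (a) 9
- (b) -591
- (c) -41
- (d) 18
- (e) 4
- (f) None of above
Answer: a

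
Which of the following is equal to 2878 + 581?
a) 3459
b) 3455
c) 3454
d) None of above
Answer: a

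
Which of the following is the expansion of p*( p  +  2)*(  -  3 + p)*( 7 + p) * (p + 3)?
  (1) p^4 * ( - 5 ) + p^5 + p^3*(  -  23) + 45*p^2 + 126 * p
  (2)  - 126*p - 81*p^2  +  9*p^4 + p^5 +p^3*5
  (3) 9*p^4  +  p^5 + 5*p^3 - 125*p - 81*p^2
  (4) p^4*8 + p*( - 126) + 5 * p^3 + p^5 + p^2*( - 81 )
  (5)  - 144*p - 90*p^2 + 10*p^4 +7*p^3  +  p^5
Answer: 2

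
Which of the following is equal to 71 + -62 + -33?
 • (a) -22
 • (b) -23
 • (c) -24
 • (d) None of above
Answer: c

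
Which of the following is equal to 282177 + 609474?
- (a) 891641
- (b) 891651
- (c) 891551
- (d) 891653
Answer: b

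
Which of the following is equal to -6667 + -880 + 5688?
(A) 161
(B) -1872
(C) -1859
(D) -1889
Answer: C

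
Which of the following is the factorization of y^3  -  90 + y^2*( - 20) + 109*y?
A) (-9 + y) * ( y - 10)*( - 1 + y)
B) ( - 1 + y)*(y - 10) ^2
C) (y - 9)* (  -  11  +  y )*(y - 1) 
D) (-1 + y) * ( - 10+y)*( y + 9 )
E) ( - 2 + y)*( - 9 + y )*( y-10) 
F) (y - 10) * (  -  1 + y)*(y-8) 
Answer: A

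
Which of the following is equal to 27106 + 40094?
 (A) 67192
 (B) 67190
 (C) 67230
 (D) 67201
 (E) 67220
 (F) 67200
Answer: F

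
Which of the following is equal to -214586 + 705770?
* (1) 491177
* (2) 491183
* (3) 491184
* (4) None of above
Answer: 3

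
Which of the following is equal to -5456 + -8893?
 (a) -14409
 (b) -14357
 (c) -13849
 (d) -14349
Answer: d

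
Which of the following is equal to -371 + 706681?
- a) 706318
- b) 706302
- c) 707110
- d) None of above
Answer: d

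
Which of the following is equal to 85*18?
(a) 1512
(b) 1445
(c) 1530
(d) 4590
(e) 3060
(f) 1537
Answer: c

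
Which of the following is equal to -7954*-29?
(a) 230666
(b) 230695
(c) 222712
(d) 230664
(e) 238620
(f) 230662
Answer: a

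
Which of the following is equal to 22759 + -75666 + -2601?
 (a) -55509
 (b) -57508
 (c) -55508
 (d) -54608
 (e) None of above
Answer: c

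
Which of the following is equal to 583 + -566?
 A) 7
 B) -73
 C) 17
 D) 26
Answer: C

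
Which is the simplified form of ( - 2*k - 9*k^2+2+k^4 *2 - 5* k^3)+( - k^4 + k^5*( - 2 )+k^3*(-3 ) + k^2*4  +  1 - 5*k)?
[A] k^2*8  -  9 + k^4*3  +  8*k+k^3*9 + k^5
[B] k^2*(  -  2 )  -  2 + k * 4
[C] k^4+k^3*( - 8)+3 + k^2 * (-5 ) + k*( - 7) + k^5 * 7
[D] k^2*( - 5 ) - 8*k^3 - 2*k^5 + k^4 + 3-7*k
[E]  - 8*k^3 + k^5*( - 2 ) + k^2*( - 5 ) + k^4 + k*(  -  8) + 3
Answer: D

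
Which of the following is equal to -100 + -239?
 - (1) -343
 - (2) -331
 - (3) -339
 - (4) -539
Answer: 3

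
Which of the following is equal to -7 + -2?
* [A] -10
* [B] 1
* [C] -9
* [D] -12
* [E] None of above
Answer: C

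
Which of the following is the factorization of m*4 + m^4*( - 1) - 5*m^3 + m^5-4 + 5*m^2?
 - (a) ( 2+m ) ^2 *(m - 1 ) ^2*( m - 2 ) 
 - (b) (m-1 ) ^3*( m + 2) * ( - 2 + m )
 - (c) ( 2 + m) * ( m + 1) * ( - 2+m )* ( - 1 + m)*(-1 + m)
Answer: c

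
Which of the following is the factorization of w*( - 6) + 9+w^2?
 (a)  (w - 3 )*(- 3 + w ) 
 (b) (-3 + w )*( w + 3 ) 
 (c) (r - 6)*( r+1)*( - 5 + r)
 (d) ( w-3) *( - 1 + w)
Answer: a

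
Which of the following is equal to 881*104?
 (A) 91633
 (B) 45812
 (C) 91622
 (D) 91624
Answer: D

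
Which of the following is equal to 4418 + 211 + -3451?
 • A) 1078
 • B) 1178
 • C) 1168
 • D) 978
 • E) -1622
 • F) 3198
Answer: B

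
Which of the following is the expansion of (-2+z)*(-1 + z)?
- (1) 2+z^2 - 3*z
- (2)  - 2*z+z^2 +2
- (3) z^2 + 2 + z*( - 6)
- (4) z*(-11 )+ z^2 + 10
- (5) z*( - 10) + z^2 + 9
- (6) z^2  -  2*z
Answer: 1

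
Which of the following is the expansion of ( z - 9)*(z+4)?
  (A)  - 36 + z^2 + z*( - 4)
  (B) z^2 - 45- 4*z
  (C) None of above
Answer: C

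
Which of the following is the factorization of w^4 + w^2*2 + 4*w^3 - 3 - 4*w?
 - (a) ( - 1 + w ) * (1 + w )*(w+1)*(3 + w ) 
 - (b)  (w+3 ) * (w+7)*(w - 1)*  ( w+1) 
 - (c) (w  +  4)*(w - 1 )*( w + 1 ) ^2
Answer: a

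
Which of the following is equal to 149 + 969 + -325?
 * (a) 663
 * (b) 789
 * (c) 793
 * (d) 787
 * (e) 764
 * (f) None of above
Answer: c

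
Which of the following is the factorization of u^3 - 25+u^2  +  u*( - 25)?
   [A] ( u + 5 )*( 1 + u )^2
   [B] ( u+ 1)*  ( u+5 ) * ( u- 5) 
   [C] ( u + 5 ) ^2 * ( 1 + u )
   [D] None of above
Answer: B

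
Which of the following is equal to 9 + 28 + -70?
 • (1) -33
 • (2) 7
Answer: 1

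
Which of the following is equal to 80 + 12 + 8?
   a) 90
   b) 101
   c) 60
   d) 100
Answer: d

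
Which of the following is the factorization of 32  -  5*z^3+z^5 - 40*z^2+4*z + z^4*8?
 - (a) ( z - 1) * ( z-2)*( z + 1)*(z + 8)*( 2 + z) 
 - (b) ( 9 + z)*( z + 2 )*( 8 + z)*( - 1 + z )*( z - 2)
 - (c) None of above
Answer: a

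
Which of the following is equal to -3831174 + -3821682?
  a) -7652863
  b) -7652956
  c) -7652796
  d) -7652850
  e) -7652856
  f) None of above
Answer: e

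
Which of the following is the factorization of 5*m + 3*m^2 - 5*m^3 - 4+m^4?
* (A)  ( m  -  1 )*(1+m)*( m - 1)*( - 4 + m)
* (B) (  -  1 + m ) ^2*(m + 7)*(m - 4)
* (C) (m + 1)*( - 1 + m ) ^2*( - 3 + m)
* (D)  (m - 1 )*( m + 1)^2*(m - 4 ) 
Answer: A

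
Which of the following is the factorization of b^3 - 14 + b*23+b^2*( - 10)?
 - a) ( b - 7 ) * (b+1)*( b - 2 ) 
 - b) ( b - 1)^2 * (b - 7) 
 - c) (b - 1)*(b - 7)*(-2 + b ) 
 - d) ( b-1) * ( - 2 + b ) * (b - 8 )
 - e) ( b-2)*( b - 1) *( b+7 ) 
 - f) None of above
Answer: c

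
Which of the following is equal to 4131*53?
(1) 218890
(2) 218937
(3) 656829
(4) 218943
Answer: 4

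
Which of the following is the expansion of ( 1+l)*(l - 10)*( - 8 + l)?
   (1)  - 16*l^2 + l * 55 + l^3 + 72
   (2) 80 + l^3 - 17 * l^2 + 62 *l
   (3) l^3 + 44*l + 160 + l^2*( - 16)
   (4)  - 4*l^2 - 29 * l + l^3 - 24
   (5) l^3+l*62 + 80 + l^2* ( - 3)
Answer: 2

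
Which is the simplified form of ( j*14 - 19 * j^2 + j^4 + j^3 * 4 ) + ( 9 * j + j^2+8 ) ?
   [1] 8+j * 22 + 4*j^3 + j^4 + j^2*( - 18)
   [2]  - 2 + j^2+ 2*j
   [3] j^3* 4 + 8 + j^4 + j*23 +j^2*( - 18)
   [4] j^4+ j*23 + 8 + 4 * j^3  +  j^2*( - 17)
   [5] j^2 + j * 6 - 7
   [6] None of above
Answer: 3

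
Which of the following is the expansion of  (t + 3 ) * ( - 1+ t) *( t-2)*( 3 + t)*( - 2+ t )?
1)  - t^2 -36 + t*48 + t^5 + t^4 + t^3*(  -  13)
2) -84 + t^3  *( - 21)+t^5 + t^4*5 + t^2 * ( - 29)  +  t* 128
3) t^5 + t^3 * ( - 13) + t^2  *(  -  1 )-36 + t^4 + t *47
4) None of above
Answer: 1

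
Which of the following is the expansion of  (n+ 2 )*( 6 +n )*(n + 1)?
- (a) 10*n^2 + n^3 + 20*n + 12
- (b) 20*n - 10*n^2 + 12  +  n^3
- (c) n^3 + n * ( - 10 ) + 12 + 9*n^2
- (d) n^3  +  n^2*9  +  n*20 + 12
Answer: d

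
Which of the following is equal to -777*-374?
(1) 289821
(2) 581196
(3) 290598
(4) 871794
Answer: 3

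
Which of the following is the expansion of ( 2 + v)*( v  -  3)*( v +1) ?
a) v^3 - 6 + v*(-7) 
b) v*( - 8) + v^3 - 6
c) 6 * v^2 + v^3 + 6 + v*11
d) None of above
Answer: a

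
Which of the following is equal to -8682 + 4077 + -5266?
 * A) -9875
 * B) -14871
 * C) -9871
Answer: C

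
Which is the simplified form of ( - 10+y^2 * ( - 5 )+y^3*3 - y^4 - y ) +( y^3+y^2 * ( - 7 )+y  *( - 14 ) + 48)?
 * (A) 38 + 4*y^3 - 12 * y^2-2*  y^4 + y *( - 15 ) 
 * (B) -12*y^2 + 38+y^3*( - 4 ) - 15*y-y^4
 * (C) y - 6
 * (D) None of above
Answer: D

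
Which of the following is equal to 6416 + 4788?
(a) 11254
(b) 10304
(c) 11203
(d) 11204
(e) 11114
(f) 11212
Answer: d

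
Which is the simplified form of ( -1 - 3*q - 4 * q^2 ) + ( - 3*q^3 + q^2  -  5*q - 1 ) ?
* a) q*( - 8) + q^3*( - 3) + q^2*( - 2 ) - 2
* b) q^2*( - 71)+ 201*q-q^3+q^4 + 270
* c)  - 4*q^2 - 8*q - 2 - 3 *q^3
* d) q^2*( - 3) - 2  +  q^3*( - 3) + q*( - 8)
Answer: d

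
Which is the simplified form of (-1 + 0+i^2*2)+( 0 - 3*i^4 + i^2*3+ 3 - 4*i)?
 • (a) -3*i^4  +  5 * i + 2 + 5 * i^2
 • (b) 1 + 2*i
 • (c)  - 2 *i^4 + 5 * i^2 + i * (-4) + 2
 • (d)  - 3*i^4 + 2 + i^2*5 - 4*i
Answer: d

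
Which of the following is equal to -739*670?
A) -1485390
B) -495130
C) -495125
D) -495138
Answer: B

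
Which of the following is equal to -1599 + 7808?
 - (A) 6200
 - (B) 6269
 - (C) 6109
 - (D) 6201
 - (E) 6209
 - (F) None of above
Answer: E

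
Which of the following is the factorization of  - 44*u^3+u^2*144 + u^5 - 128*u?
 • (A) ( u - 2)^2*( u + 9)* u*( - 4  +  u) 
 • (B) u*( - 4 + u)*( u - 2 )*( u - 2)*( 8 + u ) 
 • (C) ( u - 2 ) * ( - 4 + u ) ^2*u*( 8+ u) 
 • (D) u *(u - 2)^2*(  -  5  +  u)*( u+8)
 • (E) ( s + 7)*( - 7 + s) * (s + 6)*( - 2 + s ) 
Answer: B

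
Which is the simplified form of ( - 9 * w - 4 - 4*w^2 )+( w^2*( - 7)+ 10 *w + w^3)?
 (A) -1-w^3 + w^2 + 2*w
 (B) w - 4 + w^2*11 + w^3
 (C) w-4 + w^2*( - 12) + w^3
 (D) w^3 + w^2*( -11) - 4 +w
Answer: D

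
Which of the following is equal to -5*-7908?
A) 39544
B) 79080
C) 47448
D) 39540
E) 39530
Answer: D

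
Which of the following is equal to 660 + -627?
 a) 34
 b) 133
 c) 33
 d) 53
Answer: c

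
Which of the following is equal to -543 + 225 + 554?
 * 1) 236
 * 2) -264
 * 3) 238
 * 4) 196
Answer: 1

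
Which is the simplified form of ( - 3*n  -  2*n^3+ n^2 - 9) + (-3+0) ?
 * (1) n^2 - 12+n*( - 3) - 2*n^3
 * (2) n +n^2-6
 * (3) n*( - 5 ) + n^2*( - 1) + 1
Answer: 1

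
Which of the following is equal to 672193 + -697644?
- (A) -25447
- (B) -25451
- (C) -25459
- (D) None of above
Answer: B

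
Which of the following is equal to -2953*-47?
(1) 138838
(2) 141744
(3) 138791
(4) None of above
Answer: 3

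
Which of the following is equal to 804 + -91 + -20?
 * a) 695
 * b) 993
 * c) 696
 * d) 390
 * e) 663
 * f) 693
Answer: f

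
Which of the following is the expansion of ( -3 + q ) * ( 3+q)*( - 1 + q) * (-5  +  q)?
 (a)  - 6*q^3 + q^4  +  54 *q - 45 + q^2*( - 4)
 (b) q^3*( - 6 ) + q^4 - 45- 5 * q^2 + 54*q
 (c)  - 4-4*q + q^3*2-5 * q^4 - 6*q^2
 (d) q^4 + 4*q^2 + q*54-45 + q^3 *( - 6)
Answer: a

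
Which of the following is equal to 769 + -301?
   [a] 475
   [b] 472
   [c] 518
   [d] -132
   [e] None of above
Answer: e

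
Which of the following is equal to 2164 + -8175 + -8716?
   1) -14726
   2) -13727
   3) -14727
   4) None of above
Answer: 3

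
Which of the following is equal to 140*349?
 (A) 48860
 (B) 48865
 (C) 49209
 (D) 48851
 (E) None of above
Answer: A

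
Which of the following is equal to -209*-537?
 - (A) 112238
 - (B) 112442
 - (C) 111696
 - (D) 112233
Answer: D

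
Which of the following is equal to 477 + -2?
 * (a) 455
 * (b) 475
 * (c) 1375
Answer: b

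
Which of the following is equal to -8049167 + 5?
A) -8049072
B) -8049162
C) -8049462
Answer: B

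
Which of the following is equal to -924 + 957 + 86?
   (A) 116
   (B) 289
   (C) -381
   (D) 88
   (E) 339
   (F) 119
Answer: F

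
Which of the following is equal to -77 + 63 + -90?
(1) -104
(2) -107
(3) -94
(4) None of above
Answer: 1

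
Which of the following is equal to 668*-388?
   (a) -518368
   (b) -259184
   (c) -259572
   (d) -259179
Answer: b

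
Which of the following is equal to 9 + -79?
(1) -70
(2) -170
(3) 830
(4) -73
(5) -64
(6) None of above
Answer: 1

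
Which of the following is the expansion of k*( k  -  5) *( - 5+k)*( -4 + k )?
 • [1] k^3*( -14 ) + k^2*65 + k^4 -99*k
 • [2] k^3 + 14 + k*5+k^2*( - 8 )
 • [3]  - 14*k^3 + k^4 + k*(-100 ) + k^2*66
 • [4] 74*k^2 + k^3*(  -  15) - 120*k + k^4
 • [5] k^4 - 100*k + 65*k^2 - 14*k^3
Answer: 5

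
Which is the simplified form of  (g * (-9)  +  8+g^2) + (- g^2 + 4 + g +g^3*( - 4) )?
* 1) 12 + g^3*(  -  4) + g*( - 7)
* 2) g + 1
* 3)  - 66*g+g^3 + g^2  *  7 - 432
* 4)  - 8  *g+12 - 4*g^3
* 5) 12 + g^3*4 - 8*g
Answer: 4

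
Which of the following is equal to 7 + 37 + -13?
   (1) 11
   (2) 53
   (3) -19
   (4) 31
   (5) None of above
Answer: 4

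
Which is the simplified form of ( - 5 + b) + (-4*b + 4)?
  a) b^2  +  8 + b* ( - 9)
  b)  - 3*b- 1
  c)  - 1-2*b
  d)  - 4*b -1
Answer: b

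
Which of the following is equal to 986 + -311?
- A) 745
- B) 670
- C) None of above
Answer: C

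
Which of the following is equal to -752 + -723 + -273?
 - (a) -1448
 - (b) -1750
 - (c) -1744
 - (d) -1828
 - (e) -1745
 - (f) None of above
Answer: f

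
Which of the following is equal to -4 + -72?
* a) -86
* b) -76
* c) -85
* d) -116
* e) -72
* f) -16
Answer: b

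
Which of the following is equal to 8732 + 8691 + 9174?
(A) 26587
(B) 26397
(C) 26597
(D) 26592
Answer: C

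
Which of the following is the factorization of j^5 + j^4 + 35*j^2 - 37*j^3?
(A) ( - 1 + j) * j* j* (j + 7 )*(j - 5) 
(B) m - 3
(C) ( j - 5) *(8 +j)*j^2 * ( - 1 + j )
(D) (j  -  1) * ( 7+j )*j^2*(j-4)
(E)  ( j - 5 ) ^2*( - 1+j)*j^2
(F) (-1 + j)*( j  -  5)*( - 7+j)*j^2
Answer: A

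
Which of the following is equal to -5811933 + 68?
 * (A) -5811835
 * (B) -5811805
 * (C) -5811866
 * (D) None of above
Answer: D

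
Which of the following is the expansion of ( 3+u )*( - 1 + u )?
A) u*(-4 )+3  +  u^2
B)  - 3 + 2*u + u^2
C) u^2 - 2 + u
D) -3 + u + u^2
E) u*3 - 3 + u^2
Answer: B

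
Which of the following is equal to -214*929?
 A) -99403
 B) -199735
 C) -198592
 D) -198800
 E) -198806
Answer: E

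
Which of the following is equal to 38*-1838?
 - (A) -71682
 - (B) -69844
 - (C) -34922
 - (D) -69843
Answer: B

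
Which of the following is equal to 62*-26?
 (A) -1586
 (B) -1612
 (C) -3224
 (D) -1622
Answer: B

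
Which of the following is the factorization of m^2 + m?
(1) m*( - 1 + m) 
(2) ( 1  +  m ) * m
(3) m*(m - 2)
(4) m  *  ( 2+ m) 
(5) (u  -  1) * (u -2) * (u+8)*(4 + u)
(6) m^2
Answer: 2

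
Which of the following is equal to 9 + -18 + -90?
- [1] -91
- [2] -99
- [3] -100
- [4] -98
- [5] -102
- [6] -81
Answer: 2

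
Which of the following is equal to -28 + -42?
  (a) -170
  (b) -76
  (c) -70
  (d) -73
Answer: c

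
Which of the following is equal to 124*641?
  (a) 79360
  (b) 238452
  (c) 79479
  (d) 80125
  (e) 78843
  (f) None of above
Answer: f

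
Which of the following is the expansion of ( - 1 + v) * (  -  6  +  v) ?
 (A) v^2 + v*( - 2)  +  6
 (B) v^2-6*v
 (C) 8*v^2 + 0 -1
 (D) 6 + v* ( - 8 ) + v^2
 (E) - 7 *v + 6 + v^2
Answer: E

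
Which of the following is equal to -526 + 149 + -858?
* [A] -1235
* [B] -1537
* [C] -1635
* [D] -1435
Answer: A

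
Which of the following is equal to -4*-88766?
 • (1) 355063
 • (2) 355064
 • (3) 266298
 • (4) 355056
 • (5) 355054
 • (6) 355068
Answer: 2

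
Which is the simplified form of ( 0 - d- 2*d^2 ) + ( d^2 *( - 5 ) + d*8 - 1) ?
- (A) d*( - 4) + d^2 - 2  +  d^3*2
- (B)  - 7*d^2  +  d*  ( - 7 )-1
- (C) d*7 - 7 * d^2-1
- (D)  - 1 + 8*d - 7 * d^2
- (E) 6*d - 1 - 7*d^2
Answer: C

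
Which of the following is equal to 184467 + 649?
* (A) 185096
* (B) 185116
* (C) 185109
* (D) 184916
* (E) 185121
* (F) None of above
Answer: B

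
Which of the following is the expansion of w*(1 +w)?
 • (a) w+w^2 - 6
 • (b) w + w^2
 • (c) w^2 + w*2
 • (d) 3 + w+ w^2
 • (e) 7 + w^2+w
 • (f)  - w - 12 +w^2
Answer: b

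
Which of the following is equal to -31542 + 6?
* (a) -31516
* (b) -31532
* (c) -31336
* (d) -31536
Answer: d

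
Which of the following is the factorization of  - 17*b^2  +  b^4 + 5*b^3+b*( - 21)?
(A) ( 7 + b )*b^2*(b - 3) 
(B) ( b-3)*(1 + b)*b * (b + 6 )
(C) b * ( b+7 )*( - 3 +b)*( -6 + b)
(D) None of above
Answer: D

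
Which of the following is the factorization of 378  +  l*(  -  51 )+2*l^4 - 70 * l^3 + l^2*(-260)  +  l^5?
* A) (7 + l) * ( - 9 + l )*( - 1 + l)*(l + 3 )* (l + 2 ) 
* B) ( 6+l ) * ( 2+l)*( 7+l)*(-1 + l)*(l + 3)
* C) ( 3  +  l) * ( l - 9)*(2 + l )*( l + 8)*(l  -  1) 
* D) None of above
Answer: A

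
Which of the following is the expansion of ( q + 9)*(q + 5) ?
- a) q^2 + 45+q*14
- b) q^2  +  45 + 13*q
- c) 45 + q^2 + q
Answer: a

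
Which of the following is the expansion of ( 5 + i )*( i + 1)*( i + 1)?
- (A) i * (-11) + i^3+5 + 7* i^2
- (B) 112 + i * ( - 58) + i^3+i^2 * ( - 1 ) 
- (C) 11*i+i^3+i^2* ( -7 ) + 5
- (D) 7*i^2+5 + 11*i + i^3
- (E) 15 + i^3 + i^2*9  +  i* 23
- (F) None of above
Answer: D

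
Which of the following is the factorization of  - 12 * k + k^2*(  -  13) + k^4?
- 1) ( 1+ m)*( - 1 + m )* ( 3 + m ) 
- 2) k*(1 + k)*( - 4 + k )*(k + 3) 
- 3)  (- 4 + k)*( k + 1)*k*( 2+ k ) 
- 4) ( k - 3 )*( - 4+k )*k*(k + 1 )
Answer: 2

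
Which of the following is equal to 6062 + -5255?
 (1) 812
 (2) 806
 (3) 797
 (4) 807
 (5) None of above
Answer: 4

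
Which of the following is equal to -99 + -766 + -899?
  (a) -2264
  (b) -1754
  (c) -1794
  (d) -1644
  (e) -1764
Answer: e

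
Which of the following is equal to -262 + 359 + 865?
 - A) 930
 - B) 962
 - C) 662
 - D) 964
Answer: B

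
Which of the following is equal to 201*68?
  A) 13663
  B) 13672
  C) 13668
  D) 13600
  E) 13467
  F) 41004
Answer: C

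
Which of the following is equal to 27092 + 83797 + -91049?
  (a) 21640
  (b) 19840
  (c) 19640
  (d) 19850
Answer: b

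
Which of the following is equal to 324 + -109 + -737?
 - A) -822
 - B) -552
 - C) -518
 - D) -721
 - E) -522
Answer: E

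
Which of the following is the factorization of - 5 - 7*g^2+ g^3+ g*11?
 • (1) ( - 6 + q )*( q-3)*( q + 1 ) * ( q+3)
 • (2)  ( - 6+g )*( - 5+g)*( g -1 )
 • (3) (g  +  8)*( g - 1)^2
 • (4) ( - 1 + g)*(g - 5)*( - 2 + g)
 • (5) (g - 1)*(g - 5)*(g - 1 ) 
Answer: 5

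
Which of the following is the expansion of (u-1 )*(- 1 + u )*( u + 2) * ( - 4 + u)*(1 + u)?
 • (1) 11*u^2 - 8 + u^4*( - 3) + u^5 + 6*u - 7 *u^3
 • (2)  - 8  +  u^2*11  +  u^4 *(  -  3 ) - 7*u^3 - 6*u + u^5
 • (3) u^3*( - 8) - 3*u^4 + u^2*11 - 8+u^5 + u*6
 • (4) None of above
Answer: 1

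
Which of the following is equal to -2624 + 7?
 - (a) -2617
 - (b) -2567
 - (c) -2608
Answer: a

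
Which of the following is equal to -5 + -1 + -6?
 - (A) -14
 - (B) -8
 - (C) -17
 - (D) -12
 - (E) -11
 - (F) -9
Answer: D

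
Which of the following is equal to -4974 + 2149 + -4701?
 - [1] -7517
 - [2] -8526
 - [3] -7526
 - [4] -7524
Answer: 3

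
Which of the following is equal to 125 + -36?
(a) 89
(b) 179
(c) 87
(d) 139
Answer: a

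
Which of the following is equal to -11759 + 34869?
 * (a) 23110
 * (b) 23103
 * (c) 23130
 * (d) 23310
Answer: a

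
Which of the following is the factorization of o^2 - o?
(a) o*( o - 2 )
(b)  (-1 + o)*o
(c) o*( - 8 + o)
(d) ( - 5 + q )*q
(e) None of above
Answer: b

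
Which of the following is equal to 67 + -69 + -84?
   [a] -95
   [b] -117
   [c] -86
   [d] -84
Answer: c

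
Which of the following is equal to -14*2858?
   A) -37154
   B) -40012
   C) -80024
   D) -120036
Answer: B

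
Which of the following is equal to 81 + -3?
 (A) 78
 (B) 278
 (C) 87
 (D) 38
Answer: A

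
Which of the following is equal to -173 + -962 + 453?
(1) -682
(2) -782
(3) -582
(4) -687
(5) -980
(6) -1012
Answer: 1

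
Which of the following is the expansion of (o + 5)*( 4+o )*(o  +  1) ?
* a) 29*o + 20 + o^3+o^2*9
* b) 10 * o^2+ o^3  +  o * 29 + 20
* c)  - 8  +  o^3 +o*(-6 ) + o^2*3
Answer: b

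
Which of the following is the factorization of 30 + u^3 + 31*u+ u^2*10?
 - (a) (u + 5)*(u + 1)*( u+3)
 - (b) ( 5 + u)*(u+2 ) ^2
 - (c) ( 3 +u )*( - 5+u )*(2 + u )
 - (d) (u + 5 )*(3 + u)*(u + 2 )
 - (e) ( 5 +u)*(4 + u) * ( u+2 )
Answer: d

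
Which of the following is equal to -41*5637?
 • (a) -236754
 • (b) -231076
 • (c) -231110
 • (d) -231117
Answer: d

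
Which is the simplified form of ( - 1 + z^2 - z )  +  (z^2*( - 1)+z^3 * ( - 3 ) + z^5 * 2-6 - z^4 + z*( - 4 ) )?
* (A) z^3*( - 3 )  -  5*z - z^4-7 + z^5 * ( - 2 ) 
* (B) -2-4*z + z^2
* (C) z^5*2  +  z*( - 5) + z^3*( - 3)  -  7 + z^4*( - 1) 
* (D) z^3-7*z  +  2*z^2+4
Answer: C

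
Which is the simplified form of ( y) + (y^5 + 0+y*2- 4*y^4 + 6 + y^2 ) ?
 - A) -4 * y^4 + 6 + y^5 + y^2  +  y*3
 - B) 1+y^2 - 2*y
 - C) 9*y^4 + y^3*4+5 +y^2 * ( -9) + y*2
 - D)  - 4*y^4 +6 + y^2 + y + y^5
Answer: A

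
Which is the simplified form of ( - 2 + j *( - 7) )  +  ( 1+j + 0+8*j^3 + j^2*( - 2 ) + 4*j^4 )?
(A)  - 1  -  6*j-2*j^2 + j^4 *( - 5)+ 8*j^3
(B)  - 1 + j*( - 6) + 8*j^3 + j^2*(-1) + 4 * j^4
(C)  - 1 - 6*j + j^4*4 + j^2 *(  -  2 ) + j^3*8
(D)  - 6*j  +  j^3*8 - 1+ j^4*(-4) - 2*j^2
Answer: C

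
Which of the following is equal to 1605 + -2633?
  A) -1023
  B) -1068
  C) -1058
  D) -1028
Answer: D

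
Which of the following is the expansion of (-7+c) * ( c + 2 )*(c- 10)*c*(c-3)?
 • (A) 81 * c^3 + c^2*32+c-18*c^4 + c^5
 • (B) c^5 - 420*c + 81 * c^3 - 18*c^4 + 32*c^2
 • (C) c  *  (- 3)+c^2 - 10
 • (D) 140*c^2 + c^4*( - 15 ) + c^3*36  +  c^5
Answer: B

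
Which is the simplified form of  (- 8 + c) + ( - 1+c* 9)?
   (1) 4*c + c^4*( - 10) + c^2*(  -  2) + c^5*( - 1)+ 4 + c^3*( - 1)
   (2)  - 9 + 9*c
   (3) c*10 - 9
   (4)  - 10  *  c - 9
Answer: 3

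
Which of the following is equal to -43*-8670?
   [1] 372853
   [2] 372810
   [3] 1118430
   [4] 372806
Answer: 2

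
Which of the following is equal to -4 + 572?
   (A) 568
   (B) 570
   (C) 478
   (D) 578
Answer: A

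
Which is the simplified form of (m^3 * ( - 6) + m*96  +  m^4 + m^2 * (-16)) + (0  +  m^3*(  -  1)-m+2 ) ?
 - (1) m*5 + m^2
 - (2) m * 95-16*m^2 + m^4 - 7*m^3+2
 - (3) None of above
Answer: 2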